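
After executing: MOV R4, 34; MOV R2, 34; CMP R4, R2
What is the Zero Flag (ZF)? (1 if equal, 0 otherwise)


Register state trace:
  MOV R4, 34  → R4 = 34
  MOV R2, 34  → R2 = 34
  CMP R4, R2  → computes 34 - 34 = 0
  Result is zero, so values are equal
ZF = 1

1


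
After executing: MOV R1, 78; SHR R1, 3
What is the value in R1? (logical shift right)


Register state trace:
  MOV R1, 78  → R1 = 78
  SHR R1, 3  → R1 = 78 >> 3 = 78 // 2^3 = 9
Final: R1 = 9

9


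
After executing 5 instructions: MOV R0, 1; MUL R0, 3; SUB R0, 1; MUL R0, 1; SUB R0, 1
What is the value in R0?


Register state trace:
  MOV R0, 1  → R0 = 1
  MUL R0, 3  → R0 = 1 * 3 = 3
  SUB R0, 1  → R0 = 3 - 1 = 2
  MUL R0, 1  → R0 = 2 * 1 = 2
  SUB R0, 1  → R0 = 2 - 1 = 1
Final: R0 = 1

1


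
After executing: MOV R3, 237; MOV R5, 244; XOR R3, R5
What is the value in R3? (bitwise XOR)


Register state trace:
  MOV R3, 237  → R3 = 237 (0b11101101)
  MOV R5, 244  → R5 = 244 (0b11110100)
  XOR R3, R5  → R3 = 237 XOR 244 = 25 (0b00011001)
Final: R3 = 25

25


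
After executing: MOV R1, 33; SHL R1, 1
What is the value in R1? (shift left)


Register state trace:
  MOV R1, 33  → R1 = 33
  SHL R1, 1  → R1 = 33 << 1 = 33 * 2^1 = 66
Final: R1 = 66

66


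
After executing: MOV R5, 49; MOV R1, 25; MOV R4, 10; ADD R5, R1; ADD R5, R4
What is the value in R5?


Register state trace:
  MOV R5, 49  → R5 = 49
  MOV R1, 25  → R1 = 25
  MOV R4, 10  → R4 = 10
  ADD R5, R1  → R5 = 49 + 25 = 74
  ADD R5, R4  → R5 = 74 + 10 = 84
Final: R5 = 84

84


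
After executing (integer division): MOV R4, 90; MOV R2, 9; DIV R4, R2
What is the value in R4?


Register state trace:
  MOV R4, 90  → R4 = 90
  MOV R2, 9  → R2 = 9
  DIV R4, R2  → R4 = 90 // 9 = 10
Final: R4 = 10

10


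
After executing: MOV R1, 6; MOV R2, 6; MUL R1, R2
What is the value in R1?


Register state trace:
  MOV R1, 6  → R1 = 6
  MOV R2, 6  → R2 = 6
  MUL R1, R2  → R1 = 6 * 6 = 36
Final: R1 = 36

36


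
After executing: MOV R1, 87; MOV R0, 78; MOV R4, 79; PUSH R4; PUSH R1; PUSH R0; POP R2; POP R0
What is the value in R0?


Stack trace (top is rightmost):
  MOV R1, 87  → R1 = 87
  MOV R0, 78  → R0 = 78
  MOV R4, 79  → R4 = 79
  PUSH R4  → stack: [79]
  PUSH R1  → stack: [79, 87]
  PUSH R0  → stack: [79, 87, 78]
  POP R2  → R2 = 78, stack: [79, 87]
  POP R0  → R0 = 87, stack: [79]
Final: R0 = 87

87


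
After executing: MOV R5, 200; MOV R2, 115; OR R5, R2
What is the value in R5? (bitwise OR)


Register state trace:
  MOV R5, 200  → R5 = 200 (0b11001000)
  MOV R2, 115  → R2 = 115 (0b01110011)
  OR R5, R2   → R5 = 200 OR 115 = 251 (0b11111011)
Final: R5 = 251

251


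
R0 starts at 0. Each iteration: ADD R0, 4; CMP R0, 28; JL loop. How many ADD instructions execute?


Loop trace (R0 starts at 0, target 28, step 4):
  ADD #1: R0 = 0 + 4 = 4  → 4 < 28, loop
  ADD #2: R0 = 4 + 4 = 8  → 8 < 28, loop
  ADD #3: R0 = 8 + 4 = 12  → 12 < 28, loop
  ADD #4: R0 = 12 + 4 = 16  → 16 < 28, loop
  ADD #5: R0 = 16 + 4 = 20  → 20 < 28, loop
  ADD #6: R0 = 20 + 4 = 24  → 24 < 28, loop
  ADD #7: R0 = 24 + 4 = 28  → 28 >= 28, exit
Total ADD instructions: 7

7


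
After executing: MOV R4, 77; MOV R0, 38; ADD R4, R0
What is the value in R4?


Register state trace:
  MOV R4, 77  → R4 = 77
  MOV R0, 38  → R0 = 38
  ADD R4, R0  → R4 = 77 + 38 = 115
Final: R4 = 115

115


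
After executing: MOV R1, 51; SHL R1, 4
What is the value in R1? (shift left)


Register state trace:
  MOV R1, 51  → R1 = 51
  SHL R1, 4  → R1 = 51 << 4 = 51 * 2^4 = 816
Final: R1 = 816

816


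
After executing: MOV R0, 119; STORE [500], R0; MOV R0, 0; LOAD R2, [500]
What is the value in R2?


Register and memory trace:
  MOV R0, 119  → R0 = 119
  STORE [500], R0  → mem[500] = 119
  MOV R0, 0  → R0 = 0
  LOAD R2, [500]  → R2 = mem[500] = 119
Final: R2 = 119

119


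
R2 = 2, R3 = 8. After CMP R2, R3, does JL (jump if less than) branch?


Trace:
  R2 = 2, R3 = 8
  CMP R2, R3  → compares 2 vs 8
  JL checks: is 2 less than 8?
  2 < 8, so condition is true
Branch taken: Yes

Yes


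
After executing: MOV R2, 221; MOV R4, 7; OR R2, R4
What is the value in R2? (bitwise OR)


Register state trace:
  MOV R2, 221  → R2 = 221 (0b11011101)
  MOV R4, 7  → R4 = 7 (0b00000111)
  OR R2, R4   → R2 = 221 OR 7 = 223 (0b11011111)
Final: R2 = 223

223


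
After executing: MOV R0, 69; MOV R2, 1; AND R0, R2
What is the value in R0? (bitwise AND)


Register state trace:
  MOV R0, 69  → R0 = 69 (0b01000101)
  MOV R2, 1  → R2 = 1 (0b00000001)
  AND R0, R2  → R0 = 69 AND 1 = 1 (0b00000001)
Final: R0 = 1

1


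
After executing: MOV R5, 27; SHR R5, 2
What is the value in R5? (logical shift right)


Register state trace:
  MOV R5, 27  → R5 = 27
  SHR R5, 2  → R5 = 27 >> 2 = 27 // 2^2 = 6
Final: R5 = 6

6


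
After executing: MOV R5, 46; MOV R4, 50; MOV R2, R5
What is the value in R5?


Register state trace:
  MOV R5, 46  → R5 = 46
  MOV R4, 50  → R4 = 50
  MOV R2, R5  → R2 = 46
Final: R5 = 46

46


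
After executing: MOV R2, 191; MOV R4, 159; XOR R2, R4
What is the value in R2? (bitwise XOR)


Register state trace:
  MOV R2, 191  → R2 = 191 (0b10111111)
  MOV R4, 159  → R4 = 159 (0b10011111)
  XOR R2, R4  → R2 = 191 XOR 159 = 32 (0b00100000)
Final: R2 = 32

32


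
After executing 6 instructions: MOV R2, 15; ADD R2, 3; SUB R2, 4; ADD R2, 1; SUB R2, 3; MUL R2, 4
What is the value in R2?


Register state trace:
  MOV R2, 15  → R2 = 15
  ADD R2, 3  → R2 = 15 + 3 = 18
  SUB R2, 4  → R2 = 18 - 4 = 14
  ADD R2, 1  → R2 = 14 + 1 = 15
  SUB R2, 3  → R2 = 15 - 3 = 12
  MUL R2, 4  → R2 = 12 * 4 = 48
Final: R2 = 48

48


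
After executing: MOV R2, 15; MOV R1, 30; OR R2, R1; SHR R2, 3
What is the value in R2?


Register state trace:
  MOV R2, 15  → R2 = 15 (0b00001111)
  MOV R1, 30  → R1 = 30 (0b00011110)
  OR R2, R1  → R2 = 15 OR 30 = 31 (0b00011111)
  SHR R2, 3  → R2 = 31 >> 3 = 3
Final: R2 = 3

3


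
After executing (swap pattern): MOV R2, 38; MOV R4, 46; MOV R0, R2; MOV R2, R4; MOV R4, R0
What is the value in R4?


Register state trace (swap pattern):
  MOV R2, 38  → R2 = 38
  MOV R4, 46  → R4 = 46
  MOV R0, R2  → R0 = 38  (save R2)
  MOV R2, R4  → R2 = 46  (R2 gets R4's value)
  MOV R4, R0  → R4 = 38  (R4 gets saved value)
Final: R4 = 38

38


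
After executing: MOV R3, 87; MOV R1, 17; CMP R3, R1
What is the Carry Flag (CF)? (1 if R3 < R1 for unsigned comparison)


Register state trace:
  MOV R3, 87  → R3 = 87
  MOV R1, 17  → R1 = 17
  CMP R3, R1  → unsigned 87 - 17: no borrow
  87 >= 17, so CF = 0
CF = 0

0


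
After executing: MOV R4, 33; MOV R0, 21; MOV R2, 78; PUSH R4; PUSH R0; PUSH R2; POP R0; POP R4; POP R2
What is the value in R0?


Stack trace (top is rightmost):
  MOV R4, 33  → R4 = 33
  MOV R0, 21  → R0 = 21
  MOV R2, 78  → R2 = 78
  PUSH R4  → stack: [33]
  PUSH R0  → stack: [33, 21]
  PUSH R2  → stack: [33, 21, 78]
  POP R0  → R0 = 78, stack: [33, 21]
  POP R4  → R4 = 21, stack: [33]
  POP R2  → R2 = 33, stack: []
Final: R0 = 78

78


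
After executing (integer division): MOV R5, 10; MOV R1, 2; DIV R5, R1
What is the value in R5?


Register state trace:
  MOV R5, 10  → R5 = 10
  MOV R1, 2  → R1 = 2
  DIV R5, R1  → R5 = 10 // 2 = 5
Final: R5 = 5

5


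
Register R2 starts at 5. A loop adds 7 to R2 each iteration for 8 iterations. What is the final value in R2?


Starting value: R2 = 5
  Iter 1: R2 = 5 + 7 = 12
  Iter 2: R2 = 12 + 7 = 19
  Iter 3: R2 = 19 + 7 = 26
  Iter 4: R2 = 26 + 7 = 33
  Iter 5: R2 = 33 + 7 = 40
  Iter 6: R2 = 40 + 7 = 47
  Iter 7: R2 = 47 + 7 = 54
  Iter 8: R2 = 54 + 7 = 61
Final: R2 = 61

61


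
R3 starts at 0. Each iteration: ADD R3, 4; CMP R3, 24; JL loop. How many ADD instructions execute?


Loop trace (R3 starts at 0, target 24, step 4):
  ADD #1: R3 = 0 + 4 = 4  → 4 < 24, loop
  ADD #2: R3 = 4 + 4 = 8  → 8 < 24, loop
  ADD #3: R3 = 8 + 4 = 12  → 12 < 24, loop
  ADD #4: R3 = 12 + 4 = 16  → 16 < 24, loop
  ADD #5: R3 = 16 + 4 = 20  → 20 < 24, loop
  ADD #6: R3 = 20 + 4 = 24  → 24 >= 24, exit
Total ADD instructions: 6

6


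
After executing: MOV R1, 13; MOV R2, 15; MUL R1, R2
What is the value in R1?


Register state trace:
  MOV R1, 13  → R1 = 13
  MOV R2, 15  → R2 = 15
  MUL R1, R2  → R1 = 13 * 15 = 195
Final: R1 = 195

195


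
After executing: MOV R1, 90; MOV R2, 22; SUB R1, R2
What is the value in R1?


Register state trace:
  MOV R1, 90  → R1 = 90
  MOV R2, 22  → R2 = 22
  SUB R1, R2  → R1 = 90 - 22 = 68
Final: R1 = 68

68


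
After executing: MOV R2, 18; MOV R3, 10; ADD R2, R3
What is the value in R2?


Register state trace:
  MOV R2, 18  → R2 = 18
  MOV R3, 10  → R3 = 10
  ADD R2, R3  → R2 = 18 + 10 = 28
Final: R2 = 28

28


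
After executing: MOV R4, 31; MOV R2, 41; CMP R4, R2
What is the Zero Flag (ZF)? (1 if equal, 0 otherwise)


Register state trace:
  MOV R4, 31  → R4 = 31
  MOV R2, 41  → R2 = 41
  CMP R4, R2  → computes 31 - 41 = -10
  Result is nonzero, so values are not equal
ZF = 0

0


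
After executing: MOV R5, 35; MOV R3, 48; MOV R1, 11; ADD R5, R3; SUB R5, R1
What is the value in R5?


Register state trace:
  MOV R5, 35  → R5 = 35
  MOV R3, 48  → R3 = 48
  MOV R1, 11  → R1 = 11
  ADD R5, R3  → R5 = 35 + 48 = 83
  SUB R5, R1  → R5 = 83 - 11 = 72
Final: R5 = 72

72


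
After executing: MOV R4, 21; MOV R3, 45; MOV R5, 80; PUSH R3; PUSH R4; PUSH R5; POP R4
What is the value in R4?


Stack trace (top is rightmost):
  MOV R4, 21  → R4 = 21
  MOV R3, 45  → R3 = 45
  MOV R5, 80  → R5 = 80
  PUSH R3  → stack: [45]
  PUSH R4  → stack: [45, 21]
  PUSH R5  → stack: [45, 21, 80]
  POP R4  → R4 = 80, stack: [45, 21]
Final: R4 = 80

80


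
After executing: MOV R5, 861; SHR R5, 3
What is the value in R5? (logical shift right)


Register state trace:
  MOV R5, 861  → R5 = 861
  SHR R5, 3  → R5 = 861 >> 3 = 861 // 2^3 = 107
Final: R5 = 107

107


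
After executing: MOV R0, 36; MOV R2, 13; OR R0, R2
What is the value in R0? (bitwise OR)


Register state trace:
  MOV R0, 36  → R0 = 36 (0b00100100)
  MOV R2, 13  → R2 = 13 (0b00001101)
  OR R0, R2   → R0 = 36 OR 13 = 45 (0b00101101)
Final: R0 = 45

45


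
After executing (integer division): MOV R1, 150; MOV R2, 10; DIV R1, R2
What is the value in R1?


Register state trace:
  MOV R1, 150  → R1 = 150
  MOV R2, 10  → R2 = 10
  DIV R1, R2  → R1 = 150 // 10 = 15
Final: R1 = 15

15


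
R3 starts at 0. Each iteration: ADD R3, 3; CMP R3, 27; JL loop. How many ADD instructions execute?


Loop trace (R3 starts at 0, target 27, step 3):
  ADD #1: R3 = 0 + 3 = 3  → 3 < 27, loop
  ADD #2: R3 = 3 + 3 = 6  → 6 < 27, loop
  ADD #3: R3 = 6 + 3 = 9  → 9 < 27, loop
  ADD #4: R3 = 9 + 3 = 12  → 12 < 27, loop
  ADD #5: R3 = 12 + 3 = 15  → 15 < 27, loop
  ADD #6: R3 = 15 + 3 = 18  → 18 < 27, loop
  ADD #7: R3 = 18 + 3 = 21  → 21 < 27, loop
  ADD #8: R3 = 21 + 3 = 24  → 24 < 27, loop
  ADD #9: R3 = 24 + 3 = 27  → 27 >= 27, exit
Total ADD instructions: 9

9


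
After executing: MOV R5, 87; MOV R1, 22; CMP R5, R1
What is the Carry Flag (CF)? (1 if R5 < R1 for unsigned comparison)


Register state trace:
  MOV R5, 87  → R5 = 87
  MOV R1, 22  → R1 = 22
  CMP R5, R1  → unsigned 87 - 22: no borrow
  87 >= 22, so CF = 0
CF = 0

0


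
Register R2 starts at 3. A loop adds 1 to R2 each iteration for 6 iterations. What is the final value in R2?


Starting value: R2 = 3
  Iter 1: R2 = 3 + 1 = 4
  Iter 2: R2 = 4 + 1 = 5
  Iter 3: R2 = 5 + 1 = 6
  Iter 4: R2 = 6 + 1 = 7
  Iter 5: R2 = 7 + 1 = 8
  Iter 6: R2 = 8 + 1 = 9
Final: R2 = 9

9


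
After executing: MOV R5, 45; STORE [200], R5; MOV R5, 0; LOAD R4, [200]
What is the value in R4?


Register and memory trace:
  MOV R5, 45  → R5 = 45
  STORE [200], R5  → mem[200] = 45
  MOV R5, 0  → R5 = 0
  LOAD R4, [200]  → R4 = mem[200] = 45
Final: R4 = 45

45


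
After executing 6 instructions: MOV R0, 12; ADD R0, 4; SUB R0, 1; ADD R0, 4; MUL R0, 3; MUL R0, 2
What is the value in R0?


Register state trace:
  MOV R0, 12  → R0 = 12
  ADD R0, 4  → R0 = 12 + 4 = 16
  SUB R0, 1  → R0 = 16 - 1 = 15
  ADD R0, 4  → R0 = 15 + 4 = 19
  MUL R0, 3  → R0 = 19 * 3 = 57
  MUL R0, 2  → R0 = 57 * 2 = 114
Final: R0 = 114

114


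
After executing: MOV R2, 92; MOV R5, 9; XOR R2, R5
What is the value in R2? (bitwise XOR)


Register state trace:
  MOV R2, 92  → R2 = 92 (0b01011100)
  MOV R5, 9  → R5 = 9 (0b00001001)
  XOR R2, R5  → R2 = 92 XOR 9 = 85 (0b01010101)
Final: R2 = 85

85


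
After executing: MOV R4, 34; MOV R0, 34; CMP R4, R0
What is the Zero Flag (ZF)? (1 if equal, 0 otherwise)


Register state trace:
  MOV R4, 34  → R4 = 34
  MOV R0, 34  → R0 = 34
  CMP R4, R0  → computes 34 - 34 = 0
  Result is zero, so values are equal
ZF = 1

1


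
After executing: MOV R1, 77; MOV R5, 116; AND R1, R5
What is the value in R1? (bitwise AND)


Register state trace:
  MOV R1, 77  → R1 = 77 (0b01001101)
  MOV R5, 116  → R5 = 116 (0b01110100)
  AND R1, R5  → R1 = 77 AND 116 = 68 (0b01000100)
Final: R1 = 68

68


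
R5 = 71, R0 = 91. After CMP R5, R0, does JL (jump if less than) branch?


Trace:
  R5 = 71, R0 = 91
  CMP R5, R0  → compares 71 vs 91
  JL checks: is 71 less than 91?
  71 < 91, so condition is true
Branch taken: Yes

Yes


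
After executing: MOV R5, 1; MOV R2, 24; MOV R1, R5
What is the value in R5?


Register state trace:
  MOV R5, 1  → R5 = 1
  MOV R2, 24  → R2 = 24
  MOV R1, R5  → R1 = 1
Final: R5 = 1

1


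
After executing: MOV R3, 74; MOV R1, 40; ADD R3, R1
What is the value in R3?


Register state trace:
  MOV R3, 74  → R3 = 74
  MOV R1, 40  → R1 = 40
  ADD R3, R1  → R3 = 74 + 40 = 114
Final: R3 = 114

114


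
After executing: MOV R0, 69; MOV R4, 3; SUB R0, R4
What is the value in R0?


Register state trace:
  MOV R0, 69  → R0 = 69
  MOV R4, 3  → R4 = 3
  SUB R0, R4  → R0 = 69 - 3 = 66
Final: R0 = 66

66


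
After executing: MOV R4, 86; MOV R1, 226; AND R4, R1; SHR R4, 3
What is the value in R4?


Register state trace:
  MOV R4, 86  → R4 = 86 (0b01010110)
  MOV R1, 226  → R1 = 226 (0b11100010)
  AND R4, R1  → R4 = 86 AND 226 = 66 (0b01000010)
  SHR R4, 3  → R4 = 66 >> 3 = 8
Final: R4 = 8

8


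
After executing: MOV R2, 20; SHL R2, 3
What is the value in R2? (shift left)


Register state trace:
  MOV R2, 20  → R2 = 20
  SHL R2, 3  → R2 = 20 << 3 = 20 * 2^3 = 160
Final: R2 = 160

160


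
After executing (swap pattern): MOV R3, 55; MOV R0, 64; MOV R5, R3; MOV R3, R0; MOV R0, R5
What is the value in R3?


Register state trace (swap pattern):
  MOV R3, 55  → R3 = 55
  MOV R0, 64  → R0 = 64
  MOV R5, R3  → R5 = 55  (save R3)
  MOV R3, R0  → R3 = 64  (R3 gets R0's value)
  MOV R0, R5  → R0 = 55  (R0 gets saved value)
Final: R3 = 64

64


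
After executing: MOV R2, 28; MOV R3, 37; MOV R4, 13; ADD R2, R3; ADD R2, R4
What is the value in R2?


Register state trace:
  MOV R2, 28  → R2 = 28
  MOV R3, 37  → R3 = 37
  MOV R4, 13  → R4 = 13
  ADD R2, R3  → R2 = 28 + 37 = 65
  ADD R2, R4  → R2 = 65 + 13 = 78
Final: R2 = 78

78


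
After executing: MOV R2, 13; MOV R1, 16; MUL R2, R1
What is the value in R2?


Register state trace:
  MOV R2, 13  → R2 = 13
  MOV R1, 16  → R1 = 16
  MUL R2, R1  → R2 = 13 * 16 = 208
Final: R2 = 208

208


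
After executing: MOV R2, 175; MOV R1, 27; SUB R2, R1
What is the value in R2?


Register state trace:
  MOV R2, 175  → R2 = 175
  MOV R1, 27  → R1 = 27
  SUB R2, R1  → R2 = 175 - 27 = 148
Final: R2 = 148

148


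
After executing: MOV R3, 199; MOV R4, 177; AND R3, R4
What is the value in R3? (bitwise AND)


Register state trace:
  MOV R3, 199  → R3 = 199 (0b11000111)
  MOV R4, 177  → R4 = 177 (0b10110001)
  AND R3, R4  → R3 = 199 AND 177 = 129 (0b10000001)
Final: R3 = 129

129


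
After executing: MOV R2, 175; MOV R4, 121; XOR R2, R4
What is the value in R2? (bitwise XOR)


Register state trace:
  MOV R2, 175  → R2 = 175 (0b10101111)
  MOV R4, 121  → R4 = 121 (0b01111001)
  XOR R2, R4  → R2 = 175 XOR 121 = 214 (0b11010110)
Final: R2 = 214

214


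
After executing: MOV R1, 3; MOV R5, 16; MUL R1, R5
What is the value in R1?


Register state trace:
  MOV R1, 3  → R1 = 3
  MOV R5, 16  → R5 = 16
  MUL R1, R5  → R1 = 3 * 16 = 48
Final: R1 = 48

48


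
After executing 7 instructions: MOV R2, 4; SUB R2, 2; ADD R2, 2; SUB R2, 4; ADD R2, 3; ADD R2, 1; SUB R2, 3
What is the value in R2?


Register state trace:
  MOV R2, 4  → R2 = 4
  SUB R2, 2  → R2 = 4 - 2 = 2
  ADD R2, 2  → R2 = 2 + 2 = 4
  SUB R2, 4  → R2 = 4 - 4 = 0
  ADD R2, 3  → R2 = 0 + 3 = 3
  ADD R2, 1  → R2 = 3 + 1 = 4
  SUB R2, 3  → R2 = 4 - 3 = 1
Final: R2 = 1

1


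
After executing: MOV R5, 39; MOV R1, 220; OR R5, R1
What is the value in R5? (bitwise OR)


Register state trace:
  MOV R5, 39  → R5 = 39 (0b00100111)
  MOV R1, 220  → R1 = 220 (0b11011100)
  OR R5, R1   → R5 = 39 OR 220 = 255 (0b11111111)
Final: R5 = 255

255


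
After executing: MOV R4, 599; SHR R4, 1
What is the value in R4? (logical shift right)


Register state trace:
  MOV R4, 599  → R4 = 599
  SHR R4, 1  → R4 = 599 >> 1 = 599 // 2^1 = 299
Final: R4 = 299

299


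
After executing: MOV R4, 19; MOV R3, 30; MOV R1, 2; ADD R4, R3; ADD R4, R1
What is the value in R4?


Register state trace:
  MOV R4, 19  → R4 = 19
  MOV R3, 30  → R3 = 30
  MOV R1, 2  → R1 = 2
  ADD R4, R3  → R4 = 19 + 30 = 49
  ADD R4, R1  → R4 = 49 + 2 = 51
Final: R4 = 51

51


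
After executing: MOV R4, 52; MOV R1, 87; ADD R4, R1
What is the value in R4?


Register state trace:
  MOV R4, 52  → R4 = 52
  MOV R1, 87  → R1 = 87
  ADD R4, R1  → R4 = 52 + 87 = 139
Final: R4 = 139

139


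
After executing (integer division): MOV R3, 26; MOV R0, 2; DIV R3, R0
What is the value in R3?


Register state trace:
  MOV R3, 26  → R3 = 26
  MOV R0, 2  → R0 = 2
  DIV R3, R0  → R3 = 26 // 2 = 13
Final: R3 = 13

13


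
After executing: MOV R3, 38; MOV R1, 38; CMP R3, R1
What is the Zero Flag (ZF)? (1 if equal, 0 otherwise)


Register state trace:
  MOV R3, 38  → R3 = 38
  MOV R1, 38  → R1 = 38
  CMP R3, R1  → computes 38 - 38 = 0
  Result is zero, so values are equal
ZF = 1

1


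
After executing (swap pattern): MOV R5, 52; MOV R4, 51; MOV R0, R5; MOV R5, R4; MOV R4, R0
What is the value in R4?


Register state trace (swap pattern):
  MOV R5, 52  → R5 = 52
  MOV R4, 51  → R4 = 51
  MOV R0, R5  → R0 = 52  (save R5)
  MOV R5, R4  → R5 = 51  (R5 gets R4's value)
  MOV R4, R0  → R4 = 52  (R4 gets saved value)
Final: R4 = 52

52


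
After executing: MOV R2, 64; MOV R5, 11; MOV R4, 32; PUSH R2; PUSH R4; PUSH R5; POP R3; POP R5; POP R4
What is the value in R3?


Stack trace (top is rightmost):
  MOV R2, 64  → R2 = 64
  MOV R5, 11  → R5 = 11
  MOV R4, 32  → R4 = 32
  PUSH R2  → stack: [64]
  PUSH R4  → stack: [64, 32]
  PUSH R5  → stack: [64, 32, 11]
  POP R3  → R3 = 11, stack: [64, 32]
  POP R5  → R5 = 32, stack: [64]
  POP R4  → R4 = 64, stack: []
Final: R3 = 11

11


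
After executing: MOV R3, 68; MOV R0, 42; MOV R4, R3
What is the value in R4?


Register state trace:
  MOV R3, 68  → R3 = 68
  MOV R0, 42  → R0 = 42
  MOV R4, R3  → R4 = 68
Final: R4 = 68

68


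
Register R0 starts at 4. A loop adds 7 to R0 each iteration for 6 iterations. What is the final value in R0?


Starting value: R0 = 4
  Iter 1: R0 = 4 + 7 = 11
  Iter 2: R0 = 11 + 7 = 18
  Iter 3: R0 = 18 + 7 = 25
  Iter 4: R0 = 25 + 7 = 32
  Iter 5: R0 = 32 + 7 = 39
  Iter 6: R0 = 39 + 7 = 46
Final: R0 = 46

46


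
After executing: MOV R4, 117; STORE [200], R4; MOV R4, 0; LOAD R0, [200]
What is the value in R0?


Register and memory trace:
  MOV R4, 117  → R4 = 117
  STORE [200], R4  → mem[200] = 117
  MOV R4, 0  → R4 = 0
  LOAD R0, [200]  → R0 = mem[200] = 117
Final: R0 = 117

117


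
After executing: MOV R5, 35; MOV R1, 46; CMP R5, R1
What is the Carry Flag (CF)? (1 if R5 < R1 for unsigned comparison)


Register state trace:
  MOV R5, 35  → R5 = 35
  MOV R1, 46  → R1 = 46
  CMP R5, R1  → unsigned 35 - 46: borrow occurs
  35 < 46, so CF = 1
CF = 1

1


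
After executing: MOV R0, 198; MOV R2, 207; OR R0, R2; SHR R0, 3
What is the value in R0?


Register state trace:
  MOV R0, 198  → R0 = 198 (0b11000110)
  MOV R2, 207  → R2 = 207 (0b11001111)
  OR R0, R2  → R0 = 198 OR 207 = 207 (0b11001111)
  SHR R0, 3  → R0 = 207 >> 3 = 25
Final: R0 = 25

25


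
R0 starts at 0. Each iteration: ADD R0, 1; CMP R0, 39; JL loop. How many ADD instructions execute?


Loop trace (R0 starts at 0, target 39, step 1):
  ADD #1: R0 = 0 + 1 = 1  → 1 < 39, loop
  ADD #2: R0 = 1 + 1 = 2  → 2 < 39, loop
  ADD #3: R0 = 2 + 1 = 3  → 3 < 39, loop
  ADD #4: R0 = 3 + 1 = 4  → 4 < 39, loop
  ADD #5: R0 = 4 + 1 = 5  → 5 < 39, loop
  ADD #6: R0 = 5 + 1 = 6  → 6 < 39, loop
  ADD #7: R0 = 6 + 1 = 7  → 7 < 39, loop
  ADD #8: R0 = 7 + 1 = 8  → 8 < 39, loop
  ADD #9: R0 = 8 + 1 = 9  → 9 < 39, loop
  ADD #10: R0 = 9 + 1 = 10  → 10 < 39, loop
  ADD #11: R0 = 10 + 1 = 11  → 11 < 39, loop
  ADD #12: R0 = 11 + 1 = 12  → 12 < 39, loop
  ADD #13: R0 = 12 + 1 = 13  → 13 < 39, loop
  ADD #14: R0 = 13 + 1 = 14  → 14 < 39, loop
  ADD #15: R0 = 14 + 1 = 15  → 15 < 39, loop
  ADD #16: R0 = 15 + 1 = 16  → 16 < 39, loop
  ADD #17: R0 = 16 + 1 = 17  → 17 < 39, loop
  ADD #18: R0 = 17 + 1 = 18  → 18 < 39, loop
  ADD #19: R0 = 18 + 1 = 19  → 19 < 39, loop
  ADD #20: R0 = 19 + 1 = 20  → 20 < 39, loop
  ADD #21: R0 = 20 + 1 = 21  → 21 < 39, loop
  ADD #22: R0 = 21 + 1 = 22  → 22 < 39, loop
  ADD #23: R0 = 22 + 1 = 23  → 23 < 39, loop
  ADD #24: R0 = 23 + 1 = 24  → 24 < 39, loop
  ADD #25: R0 = 24 + 1 = 25  → 25 < 39, loop
  ADD #26: R0 = 25 + 1 = 26  → 26 < 39, loop
  ADD #27: R0 = 26 + 1 = 27  → 27 < 39, loop
  ADD #28: R0 = 27 + 1 = 28  → 28 < 39, loop
  ADD #29: R0 = 28 + 1 = 29  → 29 < 39, loop
  ADD #30: R0 = 29 + 1 = 30  → 30 < 39, loop
  ADD #31: R0 = 30 + 1 = 31  → 31 < 39, loop
  ADD #32: R0 = 31 + 1 = 32  → 32 < 39, loop
  ADD #33: R0 = 32 + 1 = 33  → 33 < 39, loop
  ADD #34: R0 = 33 + 1 = 34  → 34 < 39, loop
  ADD #35: R0 = 34 + 1 = 35  → 35 < 39, loop
  ADD #36: R0 = 35 + 1 = 36  → 36 < 39, loop
  ADD #37: R0 = 36 + 1 = 37  → 37 < 39, loop
  ADD #38: R0 = 37 + 1 = 38  → 38 < 39, loop
  ADD #39: R0 = 38 + 1 = 39  → 39 >= 39, exit
Total ADD instructions: 39

39


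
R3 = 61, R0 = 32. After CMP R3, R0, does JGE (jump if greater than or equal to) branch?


Trace:
  R3 = 61, R0 = 32
  CMP R3, R0  → compares 61 vs 32
  JGE checks: is 61 greater than or equal to 32?
  61 > 32, so condition is true
Branch taken: Yes

Yes


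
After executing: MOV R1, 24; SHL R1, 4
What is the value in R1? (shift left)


Register state trace:
  MOV R1, 24  → R1 = 24
  SHL R1, 4  → R1 = 24 << 4 = 24 * 2^4 = 384
Final: R1 = 384

384


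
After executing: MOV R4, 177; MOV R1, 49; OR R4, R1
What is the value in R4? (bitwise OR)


Register state trace:
  MOV R4, 177  → R4 = 177 (0b10110001)
  MOV R1, 49  → R1 = 49 (0b00110001)
  OR R4, R1   → R4 = 177 OR 49 = 177 (0b10110001)
Final: R4 = 177

177


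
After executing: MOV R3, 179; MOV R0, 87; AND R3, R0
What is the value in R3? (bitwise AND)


Register state trace:
  MOV R3, 179  → R3 = 179 (0b10110011)
  MOV R0, 87  → R0 = 87 (0b01010111)
  AND R3, R0  → R3 = 179 AND 87 = 19 (0b00010011)
Final: R3 = 19

19


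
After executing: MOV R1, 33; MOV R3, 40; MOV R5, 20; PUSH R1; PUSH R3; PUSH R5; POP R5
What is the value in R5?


Stack trace (top is rightmost):
  MOV R1, 33  → R1 = 33
  MOV R3, 40  → R3 = 40
  MOV R5, 20  → R5 = 20
  PUSH R1  → stack: [33]
  PUSH R3  → stack: [33, 40]
  PUSH R5  → stack: [33, 40, 20]
  POP R5  → R5 = 20, stack: [33, 40]
Final: R5 = 20

20


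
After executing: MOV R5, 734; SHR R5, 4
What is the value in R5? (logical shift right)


Register state trace:
  MOV R5, 734  → R5 = 734
  SHR R5, 4  → R5 = 734 >> 4 = 734 // 2^4 = 45
Final: R5 = 45

45


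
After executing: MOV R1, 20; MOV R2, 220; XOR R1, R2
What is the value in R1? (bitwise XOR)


Register state trace:
  MOV R1, 20  → R1 = 20 (0b00010100)
  MOV R2, 220  → R2 = 220 (0b11011100)
  XOR R1, R2  → R1 = 20 XOR 220 = 200 (0b11001000)
Final: R1 = 200

200


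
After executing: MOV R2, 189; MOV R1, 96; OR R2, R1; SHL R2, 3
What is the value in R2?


Register state trace:
  MOV R2, 189  → R2 = 189 (0b10111101)
  MOV R1, 96  → R1 = 96 (0b01100000)
  OR R2, R1  → R2 = 189 OR 96 = 253 (0b11111101)
  SHL R2, 3  → R2 = 253 << 3 = 2024
Final: R2 = 2024

2024


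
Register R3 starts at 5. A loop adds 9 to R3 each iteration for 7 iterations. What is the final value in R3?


Starting value: R3 = 5
  Iter 1: R3 = 5 + 9 = 14
  Iter 2: R3 = 14 + 9 = 23
  Iter 3: R3 = 23 + 9 = 32
  Iter 4: R3 = 32 + 9 = 41
  Iter 5: R3 = 41 + 9 = 50
  Iter 6: R3 = 50 + 9 = 59
  Iter 7: R3 = 59 + 9 = 68
Final: R3 = 68

68


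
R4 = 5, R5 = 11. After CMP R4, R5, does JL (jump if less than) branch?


Trace:
  R4 = 5, R5 = 11
  CMP R4, R5  → compares 5 vs 11
  JL checks: is 5 less than 11?
  5 < 11, so condition is true
Branch taken: Yes

Yes


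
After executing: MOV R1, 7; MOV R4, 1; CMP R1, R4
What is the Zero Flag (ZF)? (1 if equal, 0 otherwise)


Register state trace:
  MOV R1, 7  → R1 = 7
  MOV R4, 1  → R4 = 1
  CMP R1, R4  → computes 7 - 1 = 6
  Result is nonzero, so values are not equal
ZF = 0

0


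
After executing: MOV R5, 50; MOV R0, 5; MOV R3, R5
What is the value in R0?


Register state trace:
  MOV R5, 50  → R5 = 50
  MOV R0, 5  → R0 = 5
  MOV R3, R5  → R3 = 50
Final: R0 = 5

5


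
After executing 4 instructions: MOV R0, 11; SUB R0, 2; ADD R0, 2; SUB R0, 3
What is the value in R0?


Register state trace:
  MOV R0, 11  → R0 = 11
  SUB R0, 2  → R0 = 11 - 2 = 9
  ADD R0, 2  → R0 = 9 + 2 = 11
  SUB R0, 3  → R0 = 11 - 3 = 8
Final: R0 = 8

8


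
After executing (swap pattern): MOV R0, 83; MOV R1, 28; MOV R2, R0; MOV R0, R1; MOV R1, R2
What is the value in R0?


Register state trace (swap pattern):
  MOV R0, 83  → R0 = 83
  MOV R1, 28  → R1 = 28
  MOV R2, R0  → R2 = 83  (save R0)
  MOV R0, R1  → R0 = 28  (R0 gets R1's value)
  MOV R1, R2  → R1 = 83  (R1 gets saved value)
Final: R0 = 28

28


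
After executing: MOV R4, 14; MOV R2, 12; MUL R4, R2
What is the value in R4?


Register state trace:
  MOV R4, 14  → R4 = 14
  MOV R2, 12  → R2 = 12
  MUL R4, R2  → R4 = 14 * 12 = 168
Final: R4 = 168

168


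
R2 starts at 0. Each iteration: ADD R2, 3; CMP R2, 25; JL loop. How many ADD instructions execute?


Loop trace (R2 starts at 0, target 25, step 3):
  ADD #1: R2 = 0 + 3 = 3  → 3 < 25, loop
  ADD #2: R2 = 3 + 3 = 6  → 6 < 25, loop
  ADD #3: R2 = 6 + 3 = 9  → 9 < 25, loop
  ADD #4: R2 = 9 + 3 = 12  → 12 < 25, loop
  ADD #5: R2 = 12 + 3 = 15  → 15 < 25, loop
  ADD #6: R2 = 15 + 3 = 18  → 18 < 25, loop
  ADD #7: R2 = 18 + 3 = 21  → 21 < 25, loop
  ADD #8: R2 = 21 + 3 = 24  → 24 < 25, loop
  ADD #9: R2 = 24 + 3 = 27  → 27 >= 25, exit
Total ADD instructions: 9

9


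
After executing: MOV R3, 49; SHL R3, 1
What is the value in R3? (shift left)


Register state trace:
  MOV R3, 49  → R3 = 49
  SHL R3, 1  → R3 = 49 << 1 = 49 * 2^1 = 98
Final: R3 = 98

98


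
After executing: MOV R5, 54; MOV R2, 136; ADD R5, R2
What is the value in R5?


Register state trace:
  MOV R5, 54  → R5 = 54
  MOV R2, 136  → R2 = 136
  ADD R5, R2  → R5 = 54 + 136 = 190
Final: R5 = 190

190


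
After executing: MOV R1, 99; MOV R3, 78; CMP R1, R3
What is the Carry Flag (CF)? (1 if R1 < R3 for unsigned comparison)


Register state trace:
  MOV R1, 99  → R1 = 99
  MOV R3, 78  → R3 = 78
  CMP R1, R3  → unsigned 99 - 78: no borrow
  99 >= 78, so CF = 0
CF = 0

0


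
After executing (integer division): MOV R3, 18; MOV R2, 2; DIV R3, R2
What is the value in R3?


Register state trace:
  MOV R3, 18  → R3 = 18
  MOV R2, 2  → R2 = 2
  DIV R3, R2  → R3 = 18 // 2 = 9
Final: R3 = 9

9


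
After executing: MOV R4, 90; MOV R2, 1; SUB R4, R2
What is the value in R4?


Register state trace:
  MOV R4, 90  → R4 = 90
  MOV R2, 1  → R2 = 1
  SUB R4, R2  → R4 = 90 - 1 = 89
Final: R4 = 89

89


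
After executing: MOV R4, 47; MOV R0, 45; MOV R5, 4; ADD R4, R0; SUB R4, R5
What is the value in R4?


Register state trace:
  MOV R4, 47  → R4 = 47
  MOV R0, 45  → R0 = 45
  MOV R5, 4  → R5 = 4
  ADD R4, R0  → R4 = 47 + 45 = 92
  SUB R4, R5  → R4 = 92 - 4 = 88
Final: R4 = 88

88


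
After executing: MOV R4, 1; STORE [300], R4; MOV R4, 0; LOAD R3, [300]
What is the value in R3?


Register and memory trace:
  MOV R4, 1  → R4 = 1
  STORE [300], R4  → mem[300] = 1
  MOV R4, 0  → R4 = 0
  LOAD R3, [300]  → R3 = mem[300] = 1
Final: R3 = 1

1


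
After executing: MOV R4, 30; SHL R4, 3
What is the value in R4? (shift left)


Register state trace:
  MOV R4, 30  → R4 = 30
  SHL R4, 3  → R4 = 30 << 3 = 30 * 2^3 = 240
Final: R4 = 240

240


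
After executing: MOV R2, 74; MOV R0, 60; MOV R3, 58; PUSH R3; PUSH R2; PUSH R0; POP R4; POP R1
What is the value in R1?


Stack trace (top is rightmost):
  MOV R2, 74  → R2 = 74
  MOV R0, 60  → R0 = 60
  MOV R3, 58  → R3 = 58
  PUSH R3  → stack: [58]
  PUSH R2  → stack: [58, 74]
  PUSH R0  → stack: [58, 74, 60]
  POP R4  → R4 = 60, stack: [58, 74]
  POP R1  → R1 = 74, stack: [58]
Final: R1 = 74

74


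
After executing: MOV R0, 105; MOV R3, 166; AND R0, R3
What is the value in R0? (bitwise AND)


Register state trace:
  MOV R0, 105  → R0 = 105 (0b01101001)
  MOV R3, 166  → R3 = 166 (0b10100110)
  AND R0, R3  → R0 = 105 AND 166 = 32 (0b00100000)
Final: R0 = 32

32


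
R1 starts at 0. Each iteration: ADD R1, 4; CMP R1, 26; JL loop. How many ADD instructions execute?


Loop trace (R1 starts at 0, target 26, step 4):
  ADD #1: R1 = 0 + 4 = 4  → 4 < 26, loop
  ADD #2: R1 = 4 + 4 = 8  → 8 < 26, loop
  ADD #3: R1 = 8 + 4 = 12  → 12 < 26, loop
  ADD #4: R1 = 12 + 4 = 16  → 16 < 26, loop
  ADD #5: R1 = 16 + 4 = 20  → 20 < 26, loop
  ADD #6: R1 = 20 + 4 = 24  → 24 < 26, loop
  ADD #7: R1 = 24 + 4 = 28  → 28 >= 26, exit
Total ADD instructions: 7

7


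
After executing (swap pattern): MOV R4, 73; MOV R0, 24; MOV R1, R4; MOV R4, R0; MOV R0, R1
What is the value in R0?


Register state trace (swap pattern):
  MOV R4, 73  → R4 = 73
  MOV R0, 24  → R0 = 24
  MOV R1, R4  → R1 = 73  (save R4)
  MOV R4, R0  → R4 = 24  (R4 gets R0's value)
  MOV R0, R1  → R0 = 73  (R0 gets saved value)
Final: R0 = 73

73


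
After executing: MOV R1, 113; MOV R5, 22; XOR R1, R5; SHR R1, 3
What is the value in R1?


Register state trace:
  MOV R1, 113  → R1 = 113 (0b01110001)
  MOV R5, 22  → R5 = 22 (0b00010110)
  XOR R1, R5  → R1 = 113 XOR 22 = 103 (0b01100111)
  SHR R1, 3  → R1 = 103 >> 3 = 12
Final: R1 = 12

12


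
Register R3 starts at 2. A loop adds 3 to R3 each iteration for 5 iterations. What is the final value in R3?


Starting value: R3 = 2
  Iter 1: R3 = 2 + 3 = 5
  Iter 2: R3 = 5 + 3 = 8
  Iter 3: R3 = 8 + 3 = 11
  Iter 4: R3 = 11 + 3 = 14
  Iter 5: R3 = 14 + 3 = 17
Final: R3 = 17

17


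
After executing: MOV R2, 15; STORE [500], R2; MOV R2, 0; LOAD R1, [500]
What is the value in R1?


Register and memory trace:
  MOV R2, 15  → R2 = 15
  STORE [500], R2  → mem[500] = 15
  MOV R2, 0  → R2 = 0
  LOAD R1, [500]  → R1 = mem[500] = 15
Final: R1 = 15

15


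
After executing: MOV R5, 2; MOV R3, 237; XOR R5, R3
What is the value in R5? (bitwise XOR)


Register state trace:
  MOV R5, 2  → R5 = 2 (0b00000010)
  MOV R3, 237  → R3 = 237 (0b11101101)
  XOR R5, R3  → R5 = 2 XOR 237 = 239 (0b11101111)
Final: R5 = 239

239


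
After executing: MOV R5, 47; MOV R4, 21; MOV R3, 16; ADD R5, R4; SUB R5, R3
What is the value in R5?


Register state trace:
  MOV R5, 47  → R5 = 47
  MOV R4, 21  → R4 = 21
  MOV R3, 16  → R3 = 16
  ADD R5, R4  → R5 = 47 + 21 = 68
  SUB R5, R3  → R5 = 68 - 16 = 52
Final: R5 = 52

52


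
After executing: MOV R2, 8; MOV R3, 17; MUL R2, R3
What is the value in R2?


Register state trace:
  MOV R2, 8  → R2 = 8
  MOV R3, 17  → R3 = 17
  MUL R2, R3  → R2 = 8 * 17 = 136
Final: R2 = 136

136


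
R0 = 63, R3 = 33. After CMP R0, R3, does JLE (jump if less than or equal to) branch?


Trace:
  R0 = 63, R3 = 33
  CMP R0, R3  → compares 63 vs 33
  JLE checks: is 63 less than or equal to 33?
  63 > 33, so condition is false
Branch taken: No

No


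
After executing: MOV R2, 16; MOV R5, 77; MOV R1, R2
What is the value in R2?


Register state trace:
  MOV R2, 16  → R2 = 16
  MOV R5, 77  → R5 = 77
  MOV R1, R2  → R1 = 16
Final: R2 = 16

16


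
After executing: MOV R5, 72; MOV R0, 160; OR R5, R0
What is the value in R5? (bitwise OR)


Register state trace:
  MOV R5, 72  → R5 = 72 (0b01001000)
  MOV R0, 160  → R0 = 160 (0b10100000)
  OR R5, R0   → R5 = 72 OR 160 = 232 (0b11101000)
Final: R5 = 232

232


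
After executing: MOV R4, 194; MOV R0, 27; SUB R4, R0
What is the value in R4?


Register state trace:
  MOV R4, 194  → R4 = 194
  MOV R0, 27  → R0 = 27
  SUB R4, R0  → R4 = 194 - 27 = 167
Final: R4 = 167

167


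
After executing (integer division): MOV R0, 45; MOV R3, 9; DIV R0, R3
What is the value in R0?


Register state trace:
  MOV R0, 45  → R0 = 45
  MOV R3, 9  → R3 = 9
  DIV R0, R3  → R0 = 45 // 9 = 5
Final: R0 = 5

5


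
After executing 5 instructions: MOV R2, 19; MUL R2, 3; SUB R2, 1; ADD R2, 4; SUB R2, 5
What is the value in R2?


Register state trace:
  MOV R2, 19  → R2 = 19
  MUL R2, 3  → R2 = 19 * 3 = 57
  SUB R2, 1  → R2 = 57 - 1 = 56
  ADD R2, 4  → R2 = 56 + 4 = 60
  SUB R2, 5  → R2 = 60 - 5 = 55
Final: R2 = 55

55


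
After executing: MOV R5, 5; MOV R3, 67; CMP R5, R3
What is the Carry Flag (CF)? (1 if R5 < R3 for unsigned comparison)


Register state trace:
  MOV R5, 5  → R5 = 5
  MOV R3, 67  → R3 = 67
  CMP R5, R3  → unsigned 5 - 67: borrow occurs
  5 < 67, so CF = 1
CF = 1

1


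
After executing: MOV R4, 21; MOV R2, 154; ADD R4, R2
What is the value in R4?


Register state trace:
  MOV R4, 21  → R4 = 21
  MOV R2, 154  → R2 = 154
  ADD R4, R2  → R4 = 21 + 154 = 175
Final: R4 = 175

175


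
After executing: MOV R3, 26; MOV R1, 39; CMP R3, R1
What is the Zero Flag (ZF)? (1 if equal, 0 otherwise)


Register state trace:
  MOV R3, 26  → R3 = 26
  MOV R1, 39  → R1 = 39
  CMP R3, R1  → computes 26 - 39 = -13
  Result is nonzero, so values are not equal
ZF = 0

0


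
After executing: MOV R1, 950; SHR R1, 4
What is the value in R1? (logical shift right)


Register state trace:
  MOV R1, 950  → R1 = 950
  SHR R1, 4  → R1 = 950 >> 4 = 950 // 2^4 = 59
Final: R1 = 59

59


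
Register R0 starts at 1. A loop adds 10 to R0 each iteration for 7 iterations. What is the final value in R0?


Starting value: R0 = 1
  Iter 1: R0 = 1 + 10 = 11
  Iter 2: R0 = 11 + 10 = 21
  Iter 3: R0 = 21 + 10 = 31
  Iter 4: R0 = 31 + 10 = 41
  Iter 5: R0 = 41 + 10 = 51
  Iter 6: R0 = 51 + 10 = 61
  Iter 7: R0 = 61 + 10 = 71
Final: R0 = 71

71


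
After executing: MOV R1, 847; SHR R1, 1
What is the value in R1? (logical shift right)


Register state trace:
  MOV R1, 847  → R1 = 847
  SHR R1, 1  → R1 = 847 >> 1 = 847 // 2^1 = 423
Final: R1 = 423

423


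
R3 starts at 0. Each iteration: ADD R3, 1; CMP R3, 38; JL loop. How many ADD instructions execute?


Loop trace (R3 starts at 0, target 38, step 1):
  ADD #1: R3 = 0 + 1 = 1  → 1 < 38, loop
  ADD #2: R3 = 1 + 1 = 2  → 2 < 38, loop
  ADD #3: R3 = 2 + 1 = 3  → 3 < 38, loop
  ADD #4: R3 = 3 + 1 = 4  → 4 < 38, loop
  ADD #5: R3 = 4 + 1 = 5  → 5 < 38, loop
  ADD #6: R3 = 5 + 1 = 6  → 6 < 38, loop
  ADD #7: R3 = 6 + 1 = 7  → 7 < 38, loop
  ADD #8: R3 = 7 + 1 = 8  → 8 < 38, loop
  ADD #9: R3 = 8 + 1 = 9  → 9 < 38, loop
  ADD #10: R3 = 9 + 1 = 10  → 10 < 38, loop
  ADD #11: R3 = 10 + 1 = 11  → 11 < 38, loop
  ADD #12: R3 = 11 + 1 = 12  → 12 < 38, loop
  ADD #13: R3 = 12 + 1 = 13  → 13 < 38, loop
  ADD #14: R3 = 13 + 1 = 14  → 14 < 38, loop
  ADD #15: R3 = 14 + 1 = 15  → 15 < 38, loop
  ADD #16: R3 = 15 + 1 = 16  → 16 < 38, loop
  ADD #17: R3 = 16 + 1 = 17  → 17 < 38, loop
  ADD #18: R3 = 17 + 1 = 18  → 18 < 38, loop
  ADD #19: R3 = 18 + 1 = 19  → 19 < 38, loop
  ADD #20: R3 = 19 + 1 = 20  → 20 < 38, loop
  ADD #21: R3 = 20 + 1 = 21  → 21 < 38, loop
  ADD #22: R3 = 21 + 1 = 22  → 22 < 38, loop
  ADD #23: R3 = 22 + 1 = 23  → 23 < 38, loop
  ADD #24: R3 = 23 + 1 = 24  → 24 < 38, loop
  ADD #25: R3 = 24 + 1 = 25  → 25 < 38, loop
  ADD #26: R3 = 25 + 1 = 26  → 26 < 38, loop
  ADD #27: R3 = 26 + 1 = 27  → 27 < 38, loop
  ADD #28: R3 = 27 + 1 = 28  → 28 < 38, loop
  ADD #29: R3 = 28 + 1 = 29  → 29 < 38, loop
  ADD #30: R3 = 29 + 1 = 30  → 30 < 38, loop
  ADD #31: R3 = 30 + 1 = 31  → 31 < 38, loop
  ADD #32: R3 = 31 + 1 = 32  → 32 < 38, loop
  ADD #33: R3 = 32 + 1 = 33  → 33 < 38, loop
  ADD #34: R3 = 33 + 1 = 34  → 34 < 38, loop
  ADD #35: R3 = 34 + 1 = 35  → 35 < 38, loop
  ADD #36: R3 = 35 + 1 = 36  → 36 < 38, loop
  ADD #37: R3 = 36 + 1 = 37  → 37 < 38, loop
  ADD #38: R3 = 37 + 1 = 38  → 38 >= 38, exit
Total ADD instructions: 38

38


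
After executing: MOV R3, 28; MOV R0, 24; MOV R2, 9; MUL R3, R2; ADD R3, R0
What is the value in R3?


Register state trace:
  MOV R3, 28  → R3 = 28
  MOV R0, 24  → R0 = 24
  MOV R2, 9  → R2 = 9
  MUL R3, R2  → R3 = 28 * 9 = 252
  ADD R3, R0  → R3 = 252 + 24 = 276
Final: R3 = 276

276


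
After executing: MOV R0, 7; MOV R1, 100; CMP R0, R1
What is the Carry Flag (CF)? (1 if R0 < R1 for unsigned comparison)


Register state trace:
  MOV R0, 7  → R0 = 7
  MOV R1, 100  → R1 = 100
  CMP R0, R1  → unsigned 7 - 100: borrow occurs
  7 < 100, so CF = 1
CF = 1

1


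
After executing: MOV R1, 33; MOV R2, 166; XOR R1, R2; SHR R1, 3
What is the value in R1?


Register state trace:
  MOV R1, 33  → R1 = 33 (0b00100001)
  MOV R2, 166  → R2 = 166 (0b10100110)
  XOR R1, R2  → R1 = 33 XOR 166 = 135 (0b10000111)
  SHR R1, 3  → R1 = 135 >> 3 = 16
Final: R1 = 16

16


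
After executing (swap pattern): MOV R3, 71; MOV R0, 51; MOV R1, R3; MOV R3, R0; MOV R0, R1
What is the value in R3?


Register state trace (swap pattern):
  MOV R3, 71  → R3 = 71
  MOV R0, 51  → R0 = 51
  MOV R1, R3  → R1 = 71  (save R3)
  MOV R3, R0  → R3 = 51  (R3 gets R0's value)
  MOV R0, R1  → R0 = 71  (R0 gets saved value)
Final: R3 = 51

51


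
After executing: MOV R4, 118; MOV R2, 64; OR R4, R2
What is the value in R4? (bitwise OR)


Register state trace:
  MOV R4, 118  → R4 = 118 (0b01110110)
  MOV R2, 64  → R2 = 64 (0b01000000)
  OR R4, R2   → R4 = 118 OR 64 = 118 (0b01110110)
Final: R4 = 118

118


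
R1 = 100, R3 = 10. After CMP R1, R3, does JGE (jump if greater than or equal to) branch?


Trace:
  R1 = 100, R3 = 10
  CMP R1, R3  → compares 100 vs 10
  JGE checks: is 100 greater than or equal to 10?
  100 > 10, so condition is true
Branch taken: Yes

Yes


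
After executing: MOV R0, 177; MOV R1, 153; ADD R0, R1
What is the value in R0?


Register state trace:
  MOV R0, 177  → R0 = 177
  MOV R1, 153  → R1 = 153
  ADD R0, R1  → R0 = 177 + 153 = 330
Final: R0 = 330

330


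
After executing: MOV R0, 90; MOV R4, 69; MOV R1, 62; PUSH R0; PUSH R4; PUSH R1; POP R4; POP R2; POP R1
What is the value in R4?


Stack trace (top is rightmost):
  MOV R0, 90  → R0 = 90
  MOV R4, 69  → R4 = 69
  MOV R1, 62  → R1 = 62
  PUSH R0  → stack: [90]
  PUSH R4  → stack: [90, 69]
  PUSH R1  → stack: [90, 69, 62]
  POP R4  → R4 = 62, stack: [90, 69]
  POP R2  → R2 = 69, stack: [90]
  POP R1  → R1 = 90, stack: []
Final: R4 = 62

62
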